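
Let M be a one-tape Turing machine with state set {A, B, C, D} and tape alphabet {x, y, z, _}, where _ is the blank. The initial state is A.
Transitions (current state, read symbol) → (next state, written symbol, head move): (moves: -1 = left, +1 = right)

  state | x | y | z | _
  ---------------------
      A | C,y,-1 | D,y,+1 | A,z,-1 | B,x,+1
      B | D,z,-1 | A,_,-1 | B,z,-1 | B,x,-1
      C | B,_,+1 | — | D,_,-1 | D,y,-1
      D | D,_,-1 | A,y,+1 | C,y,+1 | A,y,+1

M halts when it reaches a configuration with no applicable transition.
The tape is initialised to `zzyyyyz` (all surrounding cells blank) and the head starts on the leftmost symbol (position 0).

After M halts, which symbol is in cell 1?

state=A head=0 tape=__[z]zyyyyz   (A,z)→(A,z,-1)
state=A head=-1 tape=_[_]zzyyyyz   (A,_)→(B,x,+1)
state=B head=0 tape=_x[z]zyyyyz   (B,z)→(B,z,-1)
state=B head=-1 tape=_[x]zzyyyyz   (B,x)→(D,z,-1)
state=D head=-2 tape=[_]zzzyyyyz   (D,_)→(A,y,+1)
state=A head=-1 tape=y[z]zzyyyyz   (A,z)→(A,z,-1)
state=A head=-2 tape=[y]zzzyyyyz   (A,y)→(D,y,+1)
state=D head=-1 tape=y[z]zzyyyyz   (D,z)→(C,y,+1)
state=C head=0 tape=yy[z]zyyyyz   (C,z)→(D,_,-1)
state=D head=-1 tape=y[y]_zyyyyz   (D,y)→(A,y,+1)
state=A head=0 tape=yy[_]zyyyyz   (A,_)→(B,x,+1)
state=B head=1 tape=yyx[z]yyyyz   (B,z)→(B,z,-1)
state=B head=0 tape=yy[x]zyyyyz   (B,x)→(D,z,-1)
state=D head=-1 tape=y[y]zzyyyyz   (D,y)→(A,y,+1)
state=A head=0 tape=yy[z]zyyyyz   (A,z)→(A,z,-1)
state=A head=-1 tape=y[y]zzyyyyz   (A,y)→(D,y,+1)
state=D head=0 tape=yy[z]zyyyyz   (D,z)→(C,y,+1)
state=C head=1 tape=yyy[z]yyyyz   (C,z)→(D,_,-1)
state=D head=0 tape=yy[y]_yyyyz   (D,y)→(A,y,+1)
state=A head=1 tape=yyy[_]yyyyz   (A,_)→(B,x,+1)
state=B head=2 tape=yyyx[y]yyyz   (B,y)→(A,_,-1)
state=A head=1 tape=yyy[x]_yyyz   (A,x)→(C,y,-1)
state=C head=0 tape=yy[y]y_yyyz
Cell 1 holds y when M halts.

y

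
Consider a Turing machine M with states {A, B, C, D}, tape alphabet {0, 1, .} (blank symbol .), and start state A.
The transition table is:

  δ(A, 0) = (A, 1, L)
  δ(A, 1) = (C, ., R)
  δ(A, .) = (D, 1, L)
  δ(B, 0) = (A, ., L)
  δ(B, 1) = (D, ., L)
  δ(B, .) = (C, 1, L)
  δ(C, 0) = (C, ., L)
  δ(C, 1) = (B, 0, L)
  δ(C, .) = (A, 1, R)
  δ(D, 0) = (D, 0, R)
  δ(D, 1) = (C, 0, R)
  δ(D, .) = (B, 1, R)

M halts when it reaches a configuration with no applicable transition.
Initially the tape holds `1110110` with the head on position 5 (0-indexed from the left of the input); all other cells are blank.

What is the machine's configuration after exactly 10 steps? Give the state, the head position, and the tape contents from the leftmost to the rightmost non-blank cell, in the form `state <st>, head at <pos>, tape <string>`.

A | 11101[1]0   read 1 → write ., move R, go to C
C | 11101.[0]   read 0 → write ., move L, go to C
C | 11101[.].   read . → write 1, move R, go to A
A | 111011[.]   read . → write 1, move L, go to D
D | 11101[1]1   read 1 → write 0, move R, go to C
C | 111010[1]   read 1 → write 0, move L, go to B
B | 11101[0]0   read 0 → write ., move L, go to A
A | 1110[1].0   read 1 → write ., move R, go to C
C | 1110.[.]0   read . → write 1, move R, go to A
A | 1110.1[0]   read 0 → write 1, move L, go to A
A | 1110.[1]1
After 10 steps: state A, head at 5, tape 1110.11.

state A, head at 5, tape 1110.11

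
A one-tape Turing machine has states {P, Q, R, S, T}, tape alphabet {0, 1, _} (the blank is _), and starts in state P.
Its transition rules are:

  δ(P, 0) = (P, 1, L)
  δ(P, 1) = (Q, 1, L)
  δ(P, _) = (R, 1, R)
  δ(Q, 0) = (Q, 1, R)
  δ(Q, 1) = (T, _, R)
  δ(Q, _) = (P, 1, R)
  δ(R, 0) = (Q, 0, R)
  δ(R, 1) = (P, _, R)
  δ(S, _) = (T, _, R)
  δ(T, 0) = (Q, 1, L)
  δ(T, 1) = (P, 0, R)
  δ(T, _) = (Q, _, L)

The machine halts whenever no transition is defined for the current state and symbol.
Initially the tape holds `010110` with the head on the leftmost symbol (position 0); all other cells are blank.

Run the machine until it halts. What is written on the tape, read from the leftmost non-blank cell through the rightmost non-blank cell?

P | _[0]10110__   read 0 → write 1, move L, go to P
P | [_]110110__   read _ → write 1, move R, go to R
R | 1[1]10110__   read 1 → write _, move R, go to P
P | 1_[1]0110__   read 1 → write 1, move L, go to Q
Q | 1[_]10110__   read _ → write 1, move R, go to P
P | 11[1]0110__   read 1 → write 1, move L, go to Q
Q | 1[1]10110__   read 1 → write _, move R, go to T
T | 1_[1]0110__   read 1 → write 0, move R, go to P
P | 1_0[0]110__   read 0 → write 1, move L, go to P
P | 1_[0]1110__   read 0 → write 1, move L, go to P
P | 1[_]11110__   read _ → write 1, move R, go to R
R | 11[1]1110__   read 1 → write _, move R, go to P
P | 11_[1]110__   read 1 → write 1, move L, go to Q
Q | 11[_]1110__   read _ → write 1, move R, go to P
P | 111[1]110__   read 1 → write 1, move L, go to Q
Q | 11[1]1110__   read 1 → write _, move R, go to T
T | 11_[1]110__   read 1 → write 0, move R, go to P
P | 11_0[1]10__   read 1 → write 1, move L, go to Q
Q | 11_[0]110__   read 0 → write 1, move R, go to Q
Q | 11_1[1]10__   read 1 → write _, move R, go to T
T | 11_1_[1]0__   read 1 → write 0, move R, go to P
P | 11_1_0[0]__   read 0 → write 1, move L, go to P
P | 11_1_[0]1__   read 0 → write 1, move L, go to P
P | 11_1[_]11__   read _ → write 1, move R, go to R
R | 11_11[1]1__   read 1 → write _, move R, go to P
P | 11_11_[1]__   read 1 → write 1, move L, go to Q
Q | 11_11[_]1__   read _ → write 1, move R, go to P
P | 11_111[1]__   read 1 → write 1, move L, go to Q
Q | 11_11[1]1__   read 1 → write _, move R, go to T
T | 11_11_[1]__   read 1 → write 0, move R, go to P
P | 11_11_0[_]_   read _ → write 1, move R, go to R
R | 11_11_01[_]
The non-blank tape span at halt is 11_11_01.

11_11_01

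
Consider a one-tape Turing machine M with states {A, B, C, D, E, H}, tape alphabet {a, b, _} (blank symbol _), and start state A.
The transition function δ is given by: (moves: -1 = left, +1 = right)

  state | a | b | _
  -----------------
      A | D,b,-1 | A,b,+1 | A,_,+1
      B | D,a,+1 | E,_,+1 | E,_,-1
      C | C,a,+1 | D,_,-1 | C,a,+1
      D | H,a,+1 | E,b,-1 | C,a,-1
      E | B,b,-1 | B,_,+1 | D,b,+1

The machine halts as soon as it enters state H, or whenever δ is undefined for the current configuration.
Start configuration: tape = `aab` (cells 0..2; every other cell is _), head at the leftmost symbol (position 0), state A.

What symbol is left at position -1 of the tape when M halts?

A | __[a]ab   read a → write b, move -1, go to D
D | _[_]bab   read _ → write a, move -1, go to C
C | [_]abab   read _ → write a, move +1, go to C
C | a[a]bab   read a → write a, move +1, go to C
C | aa[b]ab   read b → write _, move -1, go to D
D | a[a]_ab   read a → write a, move +1, go to H
H | aa[_]ab
Cell -1 holds a when M halts.

a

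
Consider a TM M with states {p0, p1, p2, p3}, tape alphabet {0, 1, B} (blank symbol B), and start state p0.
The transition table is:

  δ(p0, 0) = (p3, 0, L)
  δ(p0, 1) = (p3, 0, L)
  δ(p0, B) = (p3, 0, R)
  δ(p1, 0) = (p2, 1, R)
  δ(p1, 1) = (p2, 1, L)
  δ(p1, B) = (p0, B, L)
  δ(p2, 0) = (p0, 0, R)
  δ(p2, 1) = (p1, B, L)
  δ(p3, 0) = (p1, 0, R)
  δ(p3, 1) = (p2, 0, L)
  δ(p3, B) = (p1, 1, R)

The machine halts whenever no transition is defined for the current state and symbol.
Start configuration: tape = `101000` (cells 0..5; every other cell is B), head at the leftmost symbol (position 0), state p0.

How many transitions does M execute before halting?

state=p0 head=0 tape=B[1]01000BBB   (p0,1)→(p3,0,L)
state=p3 head=-1 tape=[B]001000BBB   (p3,B)→(p1,1,R)
state=p1 head=0 tape=1[0]01000BBB   (p1,0)→(p2,1,R)
state=p2 head=1 tape=11[0]1000BBB   (p2,0)→(p0,0,R)
state=p0 head=2 tape=110[1]000BBB   (p0,1)→(p3,0,L)
state=p3 head=1 tape=11[0]0000BBB   (p3,0)→(p1,0,R)
state=p1 head=2 tape=110[0]000BBB   (p1,0)→(p2,1,R)
state=p2 head=3 tape=1101[0]00BBB   (p2,0)→(p0,0,R)
state=p0 head=4 tape=11010[0]0BBB   (p0,0)→(p3,0,L)
state=p3 head=3 tape=1101[0]00BBB   (p3,0)→(p1,0,R)
state=p1 head=4 tape=11010[0]0BBB   (p1,0)→(p2,1,R)
state=p2 head=5 tape=110101[0]BBB   (p2,0)→(p0,0,R)
state=p0 head=6 tape=1101010[B]BB   (p0,B)→(p3,0,R)
state=p3 head=7 tape=11010100[B]B   (p3,B)→(p1,1,R)
state=p1 head=8 tape=110101001[B]   (p1,B)→(p0,B,L)
state=p0 head=7 tape=11010100[1]B   (p0,1)→(p3,0,L)
state=p3 head=6 tape=1101010[0]0B   (p3,0)→(p1,0,R)
state=p1 head=7 tape=11010100[0]B   (p1,0)→(p2,1,R)
state=p2 head=8 tape=110101001[B]
M halts after 18 transitions.

18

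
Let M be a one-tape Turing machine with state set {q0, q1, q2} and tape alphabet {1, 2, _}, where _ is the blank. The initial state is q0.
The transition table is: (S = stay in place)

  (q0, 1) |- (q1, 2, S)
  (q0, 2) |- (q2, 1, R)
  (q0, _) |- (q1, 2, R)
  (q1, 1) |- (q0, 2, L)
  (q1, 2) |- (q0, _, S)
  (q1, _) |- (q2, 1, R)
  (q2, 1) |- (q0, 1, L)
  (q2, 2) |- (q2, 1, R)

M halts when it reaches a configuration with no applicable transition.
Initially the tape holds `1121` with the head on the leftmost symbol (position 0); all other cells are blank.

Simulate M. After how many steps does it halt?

state=q0 head=0 tape=[1]121_   (q0,1)→(q1,2,S)
state=q1 head=0 tape=[2]121_   (q1,2)→(q0,_,S)
state=q0 head=0 tape=[_]121_   (q0,_)→(q1,2,R)
state=q1 head=1 tape=2[1]21_   (q1,1)→(q0,2,L)
state=q0 head=0 tape=[2]221_   (q0,2)→(q2,1,R)
state=q2 head=1 tape=1[2]21_   (q2,2)→(q2,1,R)
state=q2 head=2 tape=11[2]1_   (q2,2)→(q2,1,R)
state=q2 head=3 tape=111[1]_   (q2,1)→(q0,1,L)
state=q0 head=2 tape=11[1]1_   (q0,1)→(q1,2,S)
state=q1 head=2 tape=11[2]1_   (q1,2)→(q0,_,S)
state=q0 head=2 tape=11[_]1_   (q0,_)→(q1,2,R)
state=q1 head=3 tape=112[1]_   (q1,1)→(q0,2,L)
state=q0 head=2 tape=11[2]2_   (q0,2)→(q2,1,R)
state=q2 head=3 tape=111[2]_   (q2,2)→(q2,1,R)
state=q2 head=4 tape=1111[_]
M halts after 14 transitions.

14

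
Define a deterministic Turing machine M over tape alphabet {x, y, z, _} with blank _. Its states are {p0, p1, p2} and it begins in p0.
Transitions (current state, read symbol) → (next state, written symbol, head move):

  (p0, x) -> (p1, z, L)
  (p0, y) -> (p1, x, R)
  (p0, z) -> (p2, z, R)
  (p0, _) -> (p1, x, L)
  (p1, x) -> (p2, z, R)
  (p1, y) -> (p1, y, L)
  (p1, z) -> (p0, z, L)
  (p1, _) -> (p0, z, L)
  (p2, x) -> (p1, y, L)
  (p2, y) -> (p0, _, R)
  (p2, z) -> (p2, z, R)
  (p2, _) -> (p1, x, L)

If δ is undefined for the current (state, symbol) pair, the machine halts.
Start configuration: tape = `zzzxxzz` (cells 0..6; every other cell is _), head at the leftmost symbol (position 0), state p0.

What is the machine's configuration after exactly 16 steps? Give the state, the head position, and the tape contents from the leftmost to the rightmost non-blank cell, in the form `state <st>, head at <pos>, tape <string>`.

state p1, head at 6, tape zzzzzzzx

p0 | [z]zzxxzz_   read z → write z, move R, go to p2
p2 | z[z]zxxzz_   read z → write z, move R, go to p2
p2 | zz[z]xxzz_   read z → write z, move R, go to p2
p2 | zzz[x]xzz_   read x → write y, move L, go to p1
p1 | zz[z]yxzz_   read z → write z, move L, go to p0
p0 | z[z]zyxzz_   read z → write z, move R, go to p2
p2 | zz[z]yxzz_   read z → write z, move R, go to p2
p2 | zzz[y]xzz_   read y → write _, move R, go to p0
p0 | zzz_[x]zz_   read x → write z, move L, go to p1
p1 | zzz[_]zzz_   read _ → write z, move L, go to p0
p0 | zz[z]zzzz_   read z → write z, move R, go to p2
p2 | zzz[z]zzz_   read z → write z, move R, go to p2
p2 | zzzz[z]zz_   read z → write z, move R, go to p2
p2 | zzzzz[z]z_   read z → write z, move R, go to p2
p2 | zzzzzz[z]_   read z → write z, move R, go to p2
p2 | zzzzzzz[_]   read _ → write x, move L, go to p1
p1 | zzzzzz[z]x
After 16 steps: state p1, head at 6, tape zzzzzzzx.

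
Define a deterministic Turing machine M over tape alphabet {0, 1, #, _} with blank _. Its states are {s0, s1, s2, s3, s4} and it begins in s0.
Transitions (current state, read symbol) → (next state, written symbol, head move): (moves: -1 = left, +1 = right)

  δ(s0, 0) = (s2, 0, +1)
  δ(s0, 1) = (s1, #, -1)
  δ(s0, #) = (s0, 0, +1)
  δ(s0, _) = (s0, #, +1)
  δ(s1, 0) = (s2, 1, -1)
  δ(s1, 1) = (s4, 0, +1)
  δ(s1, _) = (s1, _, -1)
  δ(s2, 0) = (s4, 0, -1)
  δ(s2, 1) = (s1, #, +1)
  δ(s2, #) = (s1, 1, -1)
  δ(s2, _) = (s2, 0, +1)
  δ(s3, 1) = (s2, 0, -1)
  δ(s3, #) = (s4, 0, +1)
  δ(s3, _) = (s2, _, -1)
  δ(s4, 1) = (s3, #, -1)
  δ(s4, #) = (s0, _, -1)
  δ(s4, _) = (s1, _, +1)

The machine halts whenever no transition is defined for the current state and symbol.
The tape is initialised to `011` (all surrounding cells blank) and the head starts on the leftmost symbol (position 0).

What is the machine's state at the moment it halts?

s0 | _[0]11__   read 0 → write 0, move +1, go to s2
s2 | _0[1]1__   read 1 → write #, move +1, go to s1
s1 | _0#[1]__   read 1 → write 0, move +1, go to s4
s4 | _0#0[_]_   read _ → write _, move +1, go to s1
s1 | _0#0_[_]   read _ → write _, move -1, go to s1
s1 | _0#0[_]_   read _ → write _, move -1, go to s1
s1 | _0#[0]__   read 0 → write 1, move -1, go to s2
s2 | _0[#]1__   read # → write 1, move -1, go to s1
s1 | _[0]11__   read 0 → write 1, move -1, go to s2
s2 | [_]111__   read _ → write 0, move +1, go to s2
s2 | 0[1]11__   read 1 → write #, move +1, go to s1
s1 | 0#[1]1__   read 1 → write 0, move +1, go to s4
s4 | 0#0[1]__   read 1 → write #, move -1, go to s3
s3 | 0#[0]#__
No transition is defined for (s3, 0); M halts in state s3.

s3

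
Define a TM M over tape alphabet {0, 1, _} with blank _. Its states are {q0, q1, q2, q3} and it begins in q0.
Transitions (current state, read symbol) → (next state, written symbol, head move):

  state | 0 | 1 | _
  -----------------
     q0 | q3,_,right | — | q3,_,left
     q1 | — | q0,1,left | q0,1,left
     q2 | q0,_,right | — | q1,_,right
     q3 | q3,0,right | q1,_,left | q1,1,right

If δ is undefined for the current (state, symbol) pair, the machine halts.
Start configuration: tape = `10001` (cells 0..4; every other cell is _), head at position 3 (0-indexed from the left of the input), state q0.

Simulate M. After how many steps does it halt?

9

state=q0 head=3 tape=100[0]1   (q0,0)→(q3,_,right)
state=q3 head=4 tape=100_[1]   (q3,1)→(q1,_,left)
state=q1 head=3 tape=100[_]_   (q1,_)→(q0,1,left)
state=q0 head=2 tape=10[0]1_   (q0,0)→(q3,_,right)
state=q3 head=3 tape=10_[1]_   (q3,1)→(q1,_,left)
state=q1 head=2 tape=10[_]__   (q1,_)→(q0,1,left)
state=q0 head=1 tape=1[0]1__   (q0,0)→(q3,_,right)
state=q3 head=2 tape=1_[1]__   (q3,1)→(q1,_,left)
state=q1 head=1 tape=1[_]___   (q1,_)→(q0,1,left)
state=q0 head=0 tape=[1]1___
M halts after 9 transitions.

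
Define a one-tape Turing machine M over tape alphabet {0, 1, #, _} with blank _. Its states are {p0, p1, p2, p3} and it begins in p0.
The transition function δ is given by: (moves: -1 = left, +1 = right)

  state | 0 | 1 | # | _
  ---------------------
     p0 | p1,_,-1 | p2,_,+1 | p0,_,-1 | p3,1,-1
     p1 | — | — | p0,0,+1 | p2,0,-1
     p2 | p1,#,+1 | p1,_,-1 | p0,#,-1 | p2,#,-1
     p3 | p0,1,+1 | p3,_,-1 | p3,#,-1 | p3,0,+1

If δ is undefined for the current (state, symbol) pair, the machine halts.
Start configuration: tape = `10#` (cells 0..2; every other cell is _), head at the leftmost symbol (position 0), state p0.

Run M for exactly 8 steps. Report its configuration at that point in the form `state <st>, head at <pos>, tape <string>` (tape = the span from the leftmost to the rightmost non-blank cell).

p0 | [1]0#__   read 1 → write _, move +1, go to p2
p2 | _[0]#__   read 0 → write #, move +1, go to p1
p1 | _#[#]__   read # → write 0, move +1, go to p0
p0 | _#0[_]_   read _ → write 1, move -1, go to p3
p3 | _#[0]1_   read 0 → write 1, move +1, go to p0
p0 | _#1[1]_   read 1 → write _, move +1, go to p2
p2 | _#1_[_]   read _ → write #, move -1, go to p2
p2 | _#1[_]#   read _ → write #, move -1, go to p2
p2 | _#[1]##
After 8 steps: state p2, head at 2, tape #1##.

state p2, head at 2, tape #1##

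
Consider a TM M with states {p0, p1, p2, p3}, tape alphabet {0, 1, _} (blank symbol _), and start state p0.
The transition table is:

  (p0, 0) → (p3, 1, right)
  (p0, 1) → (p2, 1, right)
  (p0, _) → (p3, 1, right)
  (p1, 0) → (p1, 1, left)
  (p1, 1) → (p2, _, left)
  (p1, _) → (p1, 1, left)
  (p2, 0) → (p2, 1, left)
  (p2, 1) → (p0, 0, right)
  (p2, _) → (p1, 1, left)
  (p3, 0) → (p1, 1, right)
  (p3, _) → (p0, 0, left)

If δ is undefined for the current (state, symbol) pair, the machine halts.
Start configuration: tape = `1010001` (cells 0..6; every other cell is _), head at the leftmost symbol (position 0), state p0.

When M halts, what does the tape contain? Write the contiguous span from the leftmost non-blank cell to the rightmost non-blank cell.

state=p0 head=0 tape=[1]010001   (p0,1)→(p2,1,right)
state=p2 head=1 tape=1[0]10001   (p2,0)→(p2,1,left)
state=p2 head=0 tape=[1]110001   (p2,1)→(p0,0,right)
state=p0 head=1 tape=0[1]10001   (p0,1)→(p2,1,right)
state=p2 head=2 tape=01[1]0001   (p2,1)→(p0,0,right)
state=p0 head=3 tape=010[0]001   (p0,0)→(p3,1,right)
state=p3 head=4 tape=0101[0]01   (p3,0)→(p1,1,right)
state=p1 head=5 tape=01011[0]1   (p1,0)→(p1,1,left)
state=p1 head=4 tape=0101[1]11   (p1,1)→(p2,_,left)
state=p2 head=3 tape=010[1]_11   (p2,1)→(p0,0,right)
state=p0 head=4 tape=0100[_]11   (p0,_)→(p3,1,right)
state=p3 head=5 tape=01001[1]1
The non-blank tape span at halt is 0100111.

0100111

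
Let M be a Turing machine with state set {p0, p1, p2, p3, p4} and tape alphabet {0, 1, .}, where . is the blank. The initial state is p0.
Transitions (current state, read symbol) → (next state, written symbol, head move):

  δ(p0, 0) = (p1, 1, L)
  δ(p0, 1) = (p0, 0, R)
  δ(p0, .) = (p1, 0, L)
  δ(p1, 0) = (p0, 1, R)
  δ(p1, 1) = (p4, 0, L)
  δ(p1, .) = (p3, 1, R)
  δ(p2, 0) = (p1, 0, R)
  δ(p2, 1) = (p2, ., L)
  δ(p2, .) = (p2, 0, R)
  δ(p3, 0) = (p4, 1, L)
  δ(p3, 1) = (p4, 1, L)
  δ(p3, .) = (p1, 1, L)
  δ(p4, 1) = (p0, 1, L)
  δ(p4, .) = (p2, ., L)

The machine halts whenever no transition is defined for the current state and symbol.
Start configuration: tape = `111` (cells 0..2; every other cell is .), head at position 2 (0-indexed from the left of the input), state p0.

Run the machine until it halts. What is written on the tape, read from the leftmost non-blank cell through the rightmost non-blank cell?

01001

state=p0 head=2 tape=11[1]..   (p0,1)→(p0,0,R)
state=p0 head=3 tape=110[.].   (p0,.)→(p1,0,L)
state=p1 head=2 tape=11[0]0.   (p1,0)→(p0,1,R)
state=p0 head=3 tape=111[0].   (p0,0)→(p1,1,L)
state=p1 head=2 tape=11[1]1.   (p1,1)→(p4,0,L)
state=p4 head=1 tape=1[1]01.   (p4,1)→(p0,1,L)
state=p0 head=0 tape=[1]101.   (p0,1)→(p0,0,R)
state=p0 head=1 tape=0[1]01.   (p0,1)→(p0,0,R)
state=p0 head=2 tape=00[0]1.   (p0,0)→(p1,1,L)
state=p1 head=1 tape=0[0]11.   (p1,0)→(p0,1,R)
state=p0 head=2 tape=01[1]1.   (p0,1)→(p0,0,R)
state=p0 head=3 tape=010[1].   (p0,1)→(p0,0,R)
state=p0 head=4 tape=0100[.]   (p0,.)→(p1,0,L)
state=p1 head=3 tape=010[0]0   (p1,0)→(p0,1,R)
state=p0 head=4 tape=0101[0]   (p0,0)→(p1,1,L)
state=p1 head=3 tape=010[1]1   (p1,1)→(p4,0,L)
state=p4 head=2 tape=01[0]01
The non-blank tape span at halt is 01001.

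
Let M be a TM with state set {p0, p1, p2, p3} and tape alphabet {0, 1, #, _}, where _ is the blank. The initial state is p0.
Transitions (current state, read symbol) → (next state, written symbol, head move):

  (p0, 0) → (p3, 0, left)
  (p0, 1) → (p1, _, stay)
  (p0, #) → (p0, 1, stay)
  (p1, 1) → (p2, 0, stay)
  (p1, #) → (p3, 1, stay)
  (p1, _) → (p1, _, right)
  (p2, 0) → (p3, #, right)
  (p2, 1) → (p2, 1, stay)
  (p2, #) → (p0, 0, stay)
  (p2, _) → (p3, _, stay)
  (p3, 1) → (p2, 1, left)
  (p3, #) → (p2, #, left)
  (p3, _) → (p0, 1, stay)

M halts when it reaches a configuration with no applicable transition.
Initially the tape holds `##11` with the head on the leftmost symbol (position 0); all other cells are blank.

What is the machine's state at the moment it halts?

p0 | [#]#11   read # → write 1, move stay, go to p0
p0 | [1]#11   read 1 → write _, move stay, go to p1
p1 | [_]#11   read _ → write _, move right, go to p1
p1 | _[#]11   read # → write 1, move stay, go to p3
p3 | _[1]11   read 1 → write 1, move left, go to p2
p2 | [_]111   read _ → write _, move stay, go to p3
p3 | [_]111   read _ → write 1, move stay, go to p0
p0 | [1]111   read 1 → write _, move stay, go to p1
p1 | [_]111   read _ → write _, move right, go to p1
p1 | _[1]11   read 1 → write 0, move stay, go to p2
p2 | _[0]11   read 0 → write #, move right, go to p3
p3 | _#[1]1   read 1 → write 1, move left, go to p2
p2 | _[#]11   read # → write 0, move stay, go to p0
p0 | _[0]11   read 0 → write 0, move left, go to p3
p3 | [_]011   read _ → write 1, move stay, go to p0
p0 | [1]011   read 1 → write _, move stay, go to p1
p1 | [_]011   read _ → write _, move right, go to p1
p1 | _[0]11
No transition is defined for (p1, 0); M halts in state p1.

p1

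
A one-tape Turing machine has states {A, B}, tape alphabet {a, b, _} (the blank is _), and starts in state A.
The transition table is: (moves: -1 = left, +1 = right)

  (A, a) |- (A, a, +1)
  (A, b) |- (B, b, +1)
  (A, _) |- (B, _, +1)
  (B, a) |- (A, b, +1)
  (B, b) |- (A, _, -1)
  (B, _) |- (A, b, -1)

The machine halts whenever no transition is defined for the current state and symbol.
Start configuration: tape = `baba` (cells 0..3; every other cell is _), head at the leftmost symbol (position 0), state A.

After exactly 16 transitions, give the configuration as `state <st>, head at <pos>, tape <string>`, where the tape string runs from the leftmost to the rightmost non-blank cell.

state=A head=0 tape=[b]aba__   (A,b)→(B,b,+1)
state=B head=1 tape=b[a]ba__   (B,a)→(A,b,+1)
state=A head=2 tape=bb[b]a__   (A,b)→(B,b,+1)
state=B head=3 tape=bbb[a]__   (B,a)→(A,b,+1)
state=A head=4 tape=bbbb[_]_   (A,_)→(B,_,+1)
state=B head=5 tape=bbbb_[_]   (B,_)→(A,b,-1)
state=A head=4 tape=bbbb[_]b   (A,_)→(B,_,+1)
state=B head=5 tape=bbbb_[b]   (B,b)→(A,_,-1)
state=A head=4 tape=bbbb[_]_   (A,_)→(B,_,+1)
state=B head=5 tape=bbbb_[_]   (B,_)→(A,b,-1)
state=A head=4 tape=bbbb[_]b   (A,_)→(B,_,+1)
state=B head=5 tape=bbbb_[b]   (B,b)→(A,_,-1)
state=A head=4 tape=bbbb[_]_   (A,_)→(B,_,+1)
state=B head=5 tape=bbbb_[_]   (B,_)→(A,b,-1)
state=A head=4 tape=bbbb[_]b   (A,_)→(B,_,+1)
state=B head=5 tape=bbbb_[b]   (B,b)→(A,_,-1)
state=A head=4 tape=bbbb[_]_
After 16 steps: state A, head at 4, tape bbbb.

state A, head at 4, tape bbbb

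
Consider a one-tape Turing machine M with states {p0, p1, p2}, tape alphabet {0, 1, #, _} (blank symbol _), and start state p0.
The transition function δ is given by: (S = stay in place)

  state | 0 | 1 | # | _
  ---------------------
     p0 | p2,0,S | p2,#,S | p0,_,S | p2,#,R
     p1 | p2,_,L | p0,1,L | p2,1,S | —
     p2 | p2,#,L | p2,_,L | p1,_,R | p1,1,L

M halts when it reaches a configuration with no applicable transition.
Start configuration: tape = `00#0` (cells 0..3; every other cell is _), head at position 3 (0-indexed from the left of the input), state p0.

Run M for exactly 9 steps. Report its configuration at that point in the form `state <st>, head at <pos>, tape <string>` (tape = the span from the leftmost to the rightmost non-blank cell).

p0 | __00#[0]   read 0 → write 0, move S, go to p2
p2 | __00#[0]   read 0 → write #, move L, go to p2
p2 | __00[#]#   read # → write _, move R, go to p1
p1 | __00_[#]   read # → write 1, move S, go to p2
p2 | __00_[1]   read 1 → write _, move L, go to p2
p2 | __00[_]_   read _ → write 1, move L, go to p1
p1 | __0[0]1_   read 0 → write _, move L, go to p2
p2 | __[0]_1_   read 0 → write #, move L, go to p2
p2 | _[_]#_1_   read _ → write 1, move L, go to p1
p1 | [_]1#_1_
After 9 steps: state p1, head at -2, tape 1#_1.

state p1, head at -2, tape 1#_1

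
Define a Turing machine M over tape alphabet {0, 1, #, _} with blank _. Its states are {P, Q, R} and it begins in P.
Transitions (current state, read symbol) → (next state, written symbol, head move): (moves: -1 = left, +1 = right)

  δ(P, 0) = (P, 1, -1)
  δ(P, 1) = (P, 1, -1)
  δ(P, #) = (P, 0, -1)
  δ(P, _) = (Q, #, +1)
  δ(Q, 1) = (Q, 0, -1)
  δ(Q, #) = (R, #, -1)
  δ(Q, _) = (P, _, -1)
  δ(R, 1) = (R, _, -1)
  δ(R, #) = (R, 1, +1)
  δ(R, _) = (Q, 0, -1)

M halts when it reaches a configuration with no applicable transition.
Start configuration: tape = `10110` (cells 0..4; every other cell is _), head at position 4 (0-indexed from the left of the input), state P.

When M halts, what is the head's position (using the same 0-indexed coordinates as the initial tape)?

-4

P | _____1011[0]   read 0 → write 1, move -1, go to P
P | _____101[1]1   read 1 → write 1, move -1, go to P
P | _____10[1]11   read 1 → write 1, move -1, go to P
P | _____1[0]111   read 0 → write 1, move -1, go to P
P | _____[1]1111   read 1 → write 1, move -1, go to P
P | ____[_]11111   read _ → write #, move +1, go to Q
Q | ____#[1]1111   read 1 → write 0, move -1, go to Q
Q | ____[#]01111   read # → write #, move -1, go to R
R | ___[_]#01111   read _ → write 0, move -1, go to Q
Q | __[_]0#01111   read _ → write _, move -1, go to P
P | _[_]_0#01111   read _ → write #, move +1, go to Q
Q | _#[_]0#01111   read _ → write _, move -1, go to P
P | _[#]_0#01111   read # → write 0, move -1, go to P
P | [_]0_0#01111   read _ → write #, move +1, go to Q
Q | #[0]_0#01111
At halt the head is at cell -4.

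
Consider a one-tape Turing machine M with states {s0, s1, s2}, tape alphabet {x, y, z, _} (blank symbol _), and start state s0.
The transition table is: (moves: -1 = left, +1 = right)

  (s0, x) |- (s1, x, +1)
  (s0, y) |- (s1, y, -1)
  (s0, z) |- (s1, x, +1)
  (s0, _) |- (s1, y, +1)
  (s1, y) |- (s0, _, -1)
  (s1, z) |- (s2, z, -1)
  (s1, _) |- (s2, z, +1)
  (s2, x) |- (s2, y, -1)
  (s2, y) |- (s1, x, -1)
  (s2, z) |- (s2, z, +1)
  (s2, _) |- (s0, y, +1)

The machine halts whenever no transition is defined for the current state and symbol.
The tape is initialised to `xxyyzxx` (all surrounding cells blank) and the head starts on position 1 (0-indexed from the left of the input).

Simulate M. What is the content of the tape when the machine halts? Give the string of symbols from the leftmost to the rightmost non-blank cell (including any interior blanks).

yxxzxyzxzxx

state=s0 head=1 tape=____x[x]yyzxx   (s0,x)→(s1,x,+1)
state=s1 head=2 tape=____xx[y]yzxx   (s1,y)→(s0,_,-1)
state=s0 head=1 tape=____x[x]_yzxx   (s0,x)→(s1,x,+1)
state=s1 head=2 tape=____xx[_]yzxx   (s1,_)→(s2,z,+1)
state=s2 head=3 tape=____xxz[y]zxx   (s2,y)→(s1,x,-1)
state=s1 head=2 tape=____xx[z]xzxx   (s1,z)→(s2,z,-1)
state=s2 head=1 tape=____x[x]zxzxx   (s2,x)→(s2,y,-1)
state=s2 head=0 tape=____[x]yzxzxx   (s2,x)→(s2,y,-1)
state=s2 head=-1 tape=___[_]yyzxzxx   (s2,_)→(s0,y,+1)
state=s0 head=0 tape=___y[y]yzxzxx   (s0,y)→(s1,y,-1)
state=s1 head=-1 tape=___[y]yyzxzxx   (s1,y)→(s0,_,-1)
state=s0 head=-2 tape=__[_]_yyzxzxx   (s0,_)→(s1,y,+1)
state=s1 head=-1 tape=__y[_]yyzxzxx   (s1,_)→(s2,z,+1)
state=s2 head=0 tape=__yz[y]yzxzxx   (s2,y)→(s1,x,-1)
state=s1 head=-1 tape=__y[z]xyzxzxx   (s1,z)→(s2,z,-1)
state=s2 head=-2 tape=__[y]zxyzxzxx   (s2,y)→(s1,x,-1)
state=s1 head=-3 tape=_[_]xzxyzxzxx   (s1,_)→(s2,z,+1)
state=s2 head=-2 tape=_z[x]zxyzxzxx   (s2,x)→(s2,y,-1)
state=s2 head=-3 tape=_[z]yzxyzxzxx   (s2,z)→(s2,z,+1)
state=s2 head=-2 tape=_z[y]zxyzxzxx   (s2,y)→(s1,x,-1)
state=s1 head=-3 tape=_[z]xzxyzxzxx   (s1,z)→(s2,z,-1)
state=s2 head=-4 tape=[_]zxzxyzxzxx   (s2,_)→(s0,y,+1)
state=s0 head=-3 tape=y[z]xzxyzxzxx   (s0,z)→(s1,x,+1)
state=s1 head=-2 tape=yx[x]zxyzxzxx
The non-blank tape span at halt is yxxzxyzxzxx.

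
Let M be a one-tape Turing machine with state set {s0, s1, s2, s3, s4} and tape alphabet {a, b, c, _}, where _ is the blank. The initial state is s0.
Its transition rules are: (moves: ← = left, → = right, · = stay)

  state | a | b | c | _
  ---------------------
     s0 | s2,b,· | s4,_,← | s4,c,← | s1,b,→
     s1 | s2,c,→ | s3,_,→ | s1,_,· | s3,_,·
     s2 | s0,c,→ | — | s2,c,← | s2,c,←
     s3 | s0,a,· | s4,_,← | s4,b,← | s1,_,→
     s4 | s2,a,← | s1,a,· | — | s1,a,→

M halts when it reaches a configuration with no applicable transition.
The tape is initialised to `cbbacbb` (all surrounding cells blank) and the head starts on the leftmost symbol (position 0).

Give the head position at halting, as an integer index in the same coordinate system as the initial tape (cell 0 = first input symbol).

1

s0 | _[c]bbacbb   read c → write c, move ←, go to s4
s4 | [_]cbbacbb   read _ → write a, move →, go to s1
s1 | a[c]bbacbb   read c → write _, move ·, go to s1
s1 | a[_]bbacbb   read _ → write _, move ·, go to s3
s3 | a[_]bbacbb   read _ → write _, move →, go to s1
s1 | a_[b]bacbb   read b → write _, move →, go to s3
s3 | a__[b]acbb   read b → write _, move ←, go to s4
s4 | a_[_]_acbb   read _ → write a, move →, go to s1
s1 | a_a[_]acbb   read _ → write _, move ·, go to s3
s3 | a_a[_]acbb   read _ → write _, move →, go to s1
s1 | a_a_[a]cbb   read a → write c, move →, go to s2
s2 | a_a_c[c]bb   read c → write c, move ←, go to s2
s2 | a_a_[c]cbb   read c → write c, move ←, go to s2
s2 | a_a[_]ccbb   read _ → write c, move ←, go to s2
s2 | a_[a]cccbb   read a → write c, move →, go to s0
s0 | a_c[c]ccbb   read c → write c, move ←, go to s4
s4 | a_[c]cccbb
At halt the head is at cell 1.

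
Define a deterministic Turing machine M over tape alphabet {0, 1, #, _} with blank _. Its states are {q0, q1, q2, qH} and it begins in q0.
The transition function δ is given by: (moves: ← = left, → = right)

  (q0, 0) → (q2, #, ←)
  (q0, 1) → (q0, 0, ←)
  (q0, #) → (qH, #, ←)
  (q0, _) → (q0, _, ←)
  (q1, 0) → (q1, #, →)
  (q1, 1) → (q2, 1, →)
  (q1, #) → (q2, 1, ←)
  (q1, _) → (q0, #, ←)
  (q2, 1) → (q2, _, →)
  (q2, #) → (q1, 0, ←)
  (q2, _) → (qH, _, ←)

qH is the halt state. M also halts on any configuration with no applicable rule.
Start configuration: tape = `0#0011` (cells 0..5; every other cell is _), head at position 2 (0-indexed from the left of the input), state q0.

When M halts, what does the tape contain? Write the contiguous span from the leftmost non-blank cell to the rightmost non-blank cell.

q0 | __0#[0]011   read 0 → write #, move ←, go to q2
q2 | __0[#]#011   read # → write 0, move ←, go to q1
q1 | __[0]0#011   read 0 → write #, move →, go to q1
q1 | __#[0]#011   read 0 → write #, move →, go to q1
q1 | __##[#]011   read # → write 1, move ←, go to q2
q2 | __#[#]1011   read # → write 0, move ←, go to q1
q1 | __[#]01011   read # → write 1, move ←, go to q2
q2 | _[_]101011   read _ → write _, move ←, go to qH
qH | [_]_101011
The non-blank tape span at halt is 101011.

101011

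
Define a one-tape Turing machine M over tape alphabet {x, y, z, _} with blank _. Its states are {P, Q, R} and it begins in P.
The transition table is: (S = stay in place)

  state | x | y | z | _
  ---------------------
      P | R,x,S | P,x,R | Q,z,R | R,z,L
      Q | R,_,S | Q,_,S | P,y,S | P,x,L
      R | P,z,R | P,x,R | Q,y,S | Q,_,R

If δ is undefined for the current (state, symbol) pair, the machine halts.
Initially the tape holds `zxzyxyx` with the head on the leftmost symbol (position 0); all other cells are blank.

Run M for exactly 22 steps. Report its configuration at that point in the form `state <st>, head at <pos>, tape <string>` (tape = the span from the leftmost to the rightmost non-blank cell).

state=P head=0 tape=[z]xzyxyx__   (P,z)→(Q,z,R)
state=Q head=1 tape=z[x]zyxyx__   (Q,x)→(R,_,S)
state=R head=1 tape=z[_]zyxyx__   (R,_)→(Q,_,R)
state=Q head=2 tape=z_[z]yxyx__   (Q,z)→(P,y,S)
state=P head=2 tape=z_[y]yxyx__   (P,y)→(P,x,R)
state=P head=3 tape=z_x[y]xyx__   (P,y)→(P,x,R)
state=P head=4 tape=z_xx[x]yx__   (P,x)→(R,x,S)
state=R head=4 tape=z_xx[x]yx__   (R,x)→(P,z,R)
state=P head=5 tape=z_xxz[y]x__   (P,y)→(P,x,R)
state=P head=6 tape=z_xxzx[x]__   (P,x)→(R,x,S)
state=R head=6 tape=z_xxzx[x]__   (R,x)→(P,z,R)
state=P head=7 tape=z_xxzxz[_]_   (P,_)→(R,z,L)
state=R head=6 tape=z_xxzx[z]z_   (R,z)→(Q,y,S)
state=Q head=6 tape=z_xxzx[y]z_   (Q,y)→(Q,_,S)
state=Q head=6 tape=z_xxzx[_]z_   (Q,_)→(P,x,L)
state=P head=5 tape=z_xxz[x]xz_   (P,x)→(R,x,S)
state=R head=5 tape=z_xxz[x]xz_   (R,x)→(P,z,R)
state=P head=6 tape=z_xxzz[x]z_   (P,x)→(R,x,S)
state=R head=6 tape=z_xxzz[x]z_   (R,x)→(P,z,R)
state=P head=7 tape=z_xxzzz[z]_   (P,z)→(Q,z,R)
state=Q head=8 tape=z_xxzzzz[_]   (Q,_)→(P,x,L)
state=P head=7 tape=z_xxzzz[z]x   (P,z)→(Q,z,R)
state=Q head=8 tape=z_xxzzzz[x]
After 22 steps: state Q, head at 8, tape z_xxzzzzx.

state Q, head at 8, tape z_xxzzzzx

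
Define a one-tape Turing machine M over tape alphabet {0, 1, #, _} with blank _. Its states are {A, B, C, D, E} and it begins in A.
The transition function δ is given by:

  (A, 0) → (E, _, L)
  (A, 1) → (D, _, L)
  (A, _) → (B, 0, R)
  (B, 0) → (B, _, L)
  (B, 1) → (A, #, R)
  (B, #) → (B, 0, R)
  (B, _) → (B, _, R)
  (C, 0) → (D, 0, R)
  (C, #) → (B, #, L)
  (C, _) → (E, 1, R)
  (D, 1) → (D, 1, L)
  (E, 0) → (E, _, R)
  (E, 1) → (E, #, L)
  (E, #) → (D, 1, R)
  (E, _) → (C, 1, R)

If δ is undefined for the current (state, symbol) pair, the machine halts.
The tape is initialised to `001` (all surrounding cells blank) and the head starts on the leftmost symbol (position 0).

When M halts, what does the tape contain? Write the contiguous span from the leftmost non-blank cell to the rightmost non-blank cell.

A | _[0]01   read 0 → write _, move L, go to E
E | [_]_01   read _ → write 1, move R, go to C
C | 1[_]01   read _ → write 1, move R, go to E
E | 11[0]1   read 0 → write _, move R, go to E
E | 11_[1]   read 1 → write #, move L, go to E
E | 11[_]#   read _ → write 1, move R, go to C
C | 111[#]   read # → write #, move L, go to B
B | 11[1]#   read 1 → write #, move R, go to A
A | 11#[#]
The non-blank tape span at halt is 11##.

11##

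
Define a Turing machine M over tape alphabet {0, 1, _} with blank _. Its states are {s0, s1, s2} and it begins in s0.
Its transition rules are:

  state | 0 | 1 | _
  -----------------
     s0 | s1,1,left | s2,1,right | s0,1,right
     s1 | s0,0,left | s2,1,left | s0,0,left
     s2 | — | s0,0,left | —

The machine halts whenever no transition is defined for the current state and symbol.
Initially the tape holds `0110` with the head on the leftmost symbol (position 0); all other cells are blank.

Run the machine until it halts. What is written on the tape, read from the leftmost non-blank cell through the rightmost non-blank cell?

111110

state=s0 head=0 tape=___[0]110   (s0,0)→(s1,1,left)
state=s1 head=-1 tape=__[_]1110   (s1,_)→(s0,0,left)
state=s0 head=-2 tape=_[_]01110   (s0,_)→(s0,1,right)
state=s0 head=-1 tape=_1[0]1110   (s0,0)→(s1,1,left)
state=s1 head=-2 tape=_[1]11110   (s1,1)→(s2,1,left)
state=s2 head=-3 tape=[_]111110
The non-blank tape span at halt is 111110.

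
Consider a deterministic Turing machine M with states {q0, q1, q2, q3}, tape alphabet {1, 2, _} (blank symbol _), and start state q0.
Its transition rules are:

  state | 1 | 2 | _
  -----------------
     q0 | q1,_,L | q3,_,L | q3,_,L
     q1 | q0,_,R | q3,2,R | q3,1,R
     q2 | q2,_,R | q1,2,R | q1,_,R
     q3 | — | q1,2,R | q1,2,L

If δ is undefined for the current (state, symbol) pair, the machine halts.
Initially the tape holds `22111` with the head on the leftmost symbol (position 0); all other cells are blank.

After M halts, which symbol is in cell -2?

1

state=q0 head=0 tape=__[2]2111   (q0,2)→(q3,_,L)
state=q3 head=-1 tape=_[_]_2111   (q3,_)→(q1,2,L)
state=q1 head=-2 tape=[_]2_2111   (q1,_)→(q3,1,R)
state=q3 head=-1 tape=1[2]_2111   (q3,2)→(q1,2,R)
state=q1 head=0 tape=12[_]2111   (q1,_)→(q3,1,R)
state=q3 head=1 tape=121[2]111   (q3,2)→(q1,2,R)
state=q1 head=2 tape=1212[1]11   (q1,1)→(q0,_,R)
state=q0 head=3 tape=1212_[1]1   (q0,1)→(q1,_,L)
state=q1 head=2 tape=1212[_]_1   (q1,_)→(q3,1,R)
state=q3 head=3 tape=12121[_]1   (q3,_)→(q1,2,L)
state=q1 head=2 tape=1212[1]21   (q1,1)→(q0,_,R)
state=q0 head=3 tape=1212_[2]1   (q0,2)→(q3,_,L)
state=q3 head=2 tape=1212[_]_1   (q3,_)→(q1,2,L)
state=q1 head=1 tape=121[2]2_1   (q1,2)→(q3,2,R)
state=q3 head=2 tape=1212[2]_1   (q3,2)→(q1,2,R)
state=q1 head=3 tape=12122[_]1   (q1,_)→(q3,1,R)
state=q3 head=4 tape=121221[1]
Cell -2 holds 1 when M halts.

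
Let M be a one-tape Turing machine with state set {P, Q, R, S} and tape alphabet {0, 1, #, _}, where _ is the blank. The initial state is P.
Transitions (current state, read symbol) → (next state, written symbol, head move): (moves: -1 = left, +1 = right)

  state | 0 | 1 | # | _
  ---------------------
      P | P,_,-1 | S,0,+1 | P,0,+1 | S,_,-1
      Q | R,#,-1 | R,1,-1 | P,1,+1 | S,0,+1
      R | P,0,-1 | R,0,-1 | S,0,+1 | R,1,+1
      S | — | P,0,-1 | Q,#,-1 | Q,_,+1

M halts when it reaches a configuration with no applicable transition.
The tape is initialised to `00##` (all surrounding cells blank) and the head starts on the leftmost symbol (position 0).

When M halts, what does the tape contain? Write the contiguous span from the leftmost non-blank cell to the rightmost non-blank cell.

000###

P | ___[0]0##   read 0 → write _, move -1, go to P
P | __[_]_0##   read _ → write _, move -1, go to S
S | _[_]__0##   read _ → write _, move +1, go to Q
Q | __[_]_0##   read _ → write 0, move +1, go to S
S | __0[_]0##   read _ → write _, move +1, go to Q
Q | __0_[0]##   read 0 → write #, move -1, go to R
R | __0[_]###   read _ → write 1, move +1, go to R
R | __01[#]##   read # → write 0, move +1, go to S
S | __010[#]#   read # → write #, move -1, go to Q
Q | __01[0]##   read 0 → write #, move -1, go to R
R | __0[1]###   read 1 → write 0, move -1, go to R
R | __[0]0###   read 0 → write 0, move -1, go to P
P | _[_]00###   read _ → write _, move -1, go to S
S | [_]_00###   read _ → write _, move +1, go to Q
Q | _[_]00###   read _ → write 0, move +1, go to S
S | _0[0]0###
The non-blank tape span at halt is 000###.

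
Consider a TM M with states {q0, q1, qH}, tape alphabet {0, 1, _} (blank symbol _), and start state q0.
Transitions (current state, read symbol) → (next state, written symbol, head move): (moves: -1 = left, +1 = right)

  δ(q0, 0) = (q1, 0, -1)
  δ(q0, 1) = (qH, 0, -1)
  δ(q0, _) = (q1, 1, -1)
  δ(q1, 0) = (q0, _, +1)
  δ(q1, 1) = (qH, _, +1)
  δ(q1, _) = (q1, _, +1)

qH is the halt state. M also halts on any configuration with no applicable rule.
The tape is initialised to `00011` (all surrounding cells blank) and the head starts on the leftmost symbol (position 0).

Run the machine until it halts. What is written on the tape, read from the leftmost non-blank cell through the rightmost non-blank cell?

01

state=q0 head=0 tape=_[0]0011   (q0,0)→(q1,0,-1)
state=q1 head=-1 tape=[_]00011   (q1,_)→(q1,_,+1)
state=q1 head=0 tape=_[0]0011   (q1,0)→(q0,_,+1)
state=q0 head=1 tape=__[0]011   (q0,0)→(q1,0,-1)
state=q1 head=0 tape=_[_]0011   (q1,_)→(q1,_,+1)
state=q1 head=1 tape=__[0]011   (q1,0)→(q0,_,+1)
state=q0 head=2 tape=___[0]11   (q0,0)→(q1,0,-1)
state=q1 head=1 tape=__[_]011   (q1,_)→(q1,_,+1)
state=q1 head=2 tape=___[0]11   (q1,0)→(q0,_,+1)
state=q0 head=3 tape=____[1]1   (q0,1)→(qH,0,-1)
state=qH head=2 tape=___[_]01
The non-blank tape span at halt is 01.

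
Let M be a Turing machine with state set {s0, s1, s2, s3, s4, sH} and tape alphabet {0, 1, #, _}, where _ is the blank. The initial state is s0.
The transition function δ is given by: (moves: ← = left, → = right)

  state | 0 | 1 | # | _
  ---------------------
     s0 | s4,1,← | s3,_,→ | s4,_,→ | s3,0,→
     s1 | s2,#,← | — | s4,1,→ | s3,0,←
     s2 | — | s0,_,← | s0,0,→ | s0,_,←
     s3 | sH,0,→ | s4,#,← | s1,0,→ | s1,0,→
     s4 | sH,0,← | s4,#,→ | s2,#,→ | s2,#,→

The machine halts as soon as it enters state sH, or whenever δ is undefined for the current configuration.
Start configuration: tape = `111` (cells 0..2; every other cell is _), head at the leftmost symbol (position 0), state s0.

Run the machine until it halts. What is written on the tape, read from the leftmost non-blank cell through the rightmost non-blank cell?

s0 | [1]11__   read 1 → write _, move →, go to s3
s3 | _[1]1__   read 1 → write #, move ←, go to s4
s4 | [_]#1__   read _ → write #, move →, go to s2
s2 | #[#]1__   read # → write 0, move →, go to s0
s0 | #0[1]__   read 1 → write _, move →, go to s3
s3 | #0_[_]_   read _ → write 0, move →, go to s1
s1 | #0_0[_]   read _ → write 0, move ←, go to s3
s3 | #0_[0]0   read 0 → write 0, move →, go to sH
sH | #0_0[0]
The non-blank tape span at halt is #0_00.

#0_00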